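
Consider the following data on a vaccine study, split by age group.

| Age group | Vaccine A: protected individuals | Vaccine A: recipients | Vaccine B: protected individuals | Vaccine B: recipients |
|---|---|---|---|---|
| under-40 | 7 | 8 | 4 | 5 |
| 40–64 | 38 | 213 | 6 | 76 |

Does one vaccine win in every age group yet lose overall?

No

Under-40: Vaccine A 7/8 = 87.5%, Vaccine B 4/5 = 80.0% → Vaccine A
40–64: Vaccine A 38/213 = 17.8%, Vaccine B 6/76 = 7.9% → Vaccine A
Overall: Vaccine A 45/221 = 20.4%, Vaccine B 10/81 = 12.3% → Vaccine A
Vaccine A wins overall and in every age group — no reversal.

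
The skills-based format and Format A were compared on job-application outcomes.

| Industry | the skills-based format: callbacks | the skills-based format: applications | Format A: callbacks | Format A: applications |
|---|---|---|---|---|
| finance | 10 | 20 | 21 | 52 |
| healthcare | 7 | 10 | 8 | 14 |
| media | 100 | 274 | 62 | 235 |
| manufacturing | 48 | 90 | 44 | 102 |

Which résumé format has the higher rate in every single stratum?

the skills-based format

Finance: the skills-based format 10/20 = 50.0%, Format A 21/52 = 40.4% → the skills-based format
Healthcare: the skills-based format 7/10 = 70.0%, Format A 8/14 = 57.1% → the skills-based format
Media: the skills-based format 100/274 = 36.5%, Format A 62/235 = 26.4% → the skills-based format
Manufacturing: the skills-based format 48/90 = 53.3%, Format A 44/102 = 43.1% → the skills-based format
The skills-based format has the higher rate in all 4 groups.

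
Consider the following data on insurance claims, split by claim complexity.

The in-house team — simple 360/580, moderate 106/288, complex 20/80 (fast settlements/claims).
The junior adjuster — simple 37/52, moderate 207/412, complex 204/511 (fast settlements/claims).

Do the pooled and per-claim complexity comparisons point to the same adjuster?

Simple: the in-house team 360/580 = 62.1%, the junior adjuster 37/52 = 71.2% → the junior adjuster
Moderate: the in-house team 106/288 = 36.8%, the junior adjuster 207/412 = 50.2% → the junior adjuster
Complex: the in-house team 20/80 = 25.0%, the junior adjuster 204/511 = 39.9% → the junior adjuster
Overall: the in-house team 486/948 = 51.3%, the junior adjuster 448/975 = 45.9% → the in-house team
The junior adjuster wins each claim group but the in-house team wins overall — the comparison reverses. The junior adjuster's claims skew toward complex, which has a lower base rate.

No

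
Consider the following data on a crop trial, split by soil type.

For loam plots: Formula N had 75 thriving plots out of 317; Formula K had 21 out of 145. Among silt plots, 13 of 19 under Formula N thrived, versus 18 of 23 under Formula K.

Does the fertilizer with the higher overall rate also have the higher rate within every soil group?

No

Loam: Formula N 75/317 = 23.7%, Formula K 21/145 = 14.5% → Formula N
Silt: Formula N 13/19 = 68.4%, Formula K 18/23 = 78.3% → Formula K
Overall: Formula N 88/336 = 26.2%, Formula K 39/168 = 23.2% → Formula N
Neither sweeps: Formula N wins 1 of 2 groups, Formula K wins 1. Formula N wins overall but not every group — no Simpson reversal.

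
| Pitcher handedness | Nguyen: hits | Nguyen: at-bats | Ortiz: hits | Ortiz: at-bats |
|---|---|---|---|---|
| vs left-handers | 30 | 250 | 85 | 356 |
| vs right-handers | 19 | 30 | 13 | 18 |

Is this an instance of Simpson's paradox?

No

Vs left-handers: Nguyen 30/250 = 12.0%, Ortiz 85/356 = 23.9% → Ortiz
Vs right-handers: Nguyen 19/30 = 63.3%, Ortiz 13/18 = 72.2% → Ortiz
Overall: Nguyen 49/280 = 17.5%, Ortiz 98/374 = 26.2% → Ortiz
Ortiz wins overall and in every pitcher group — no reversal.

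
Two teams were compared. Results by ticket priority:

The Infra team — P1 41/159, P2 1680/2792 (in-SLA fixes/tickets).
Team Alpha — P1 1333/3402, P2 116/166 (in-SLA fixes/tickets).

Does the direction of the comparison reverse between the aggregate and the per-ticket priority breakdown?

P1: the Infra team 41/159 = 25.8%, Team Alpha 1333/3402 = 39.2% → Team Alpha
P2: the Infra team 1680/2792 = 60.2%, Team Alpha 116/166 = 69.9% → Team Alpha
Overall: the Infra team 1721/2951 = 58.3%, Team Alpha 1449/3568 = 40.6% → the Infra team
Team Alpha wins each ticket group but the Infra team wins overall — the comparison reverses. Team Alpha's tickets skew toward P1, which has a lower base rate.

Yes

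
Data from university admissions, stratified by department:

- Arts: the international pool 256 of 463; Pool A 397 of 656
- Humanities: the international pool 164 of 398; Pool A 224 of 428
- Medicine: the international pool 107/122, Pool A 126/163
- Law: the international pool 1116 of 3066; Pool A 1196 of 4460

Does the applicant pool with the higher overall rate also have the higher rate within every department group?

Arts: the international pool 256/463 = 55.3%, Pool A 397/656 = 60.5% → Pool A
Humanities: the international pool 164/398 = 41.2%, Pool A 224/428 = 52.3% → Pool A
Medicine: the international pool 107/122 = 87.7%, Pool A 126/163 = 77.3% → the international pool
Law: the international pool 1116/3066 = 36.4%, Pool A 1196/4460 = 26.8% → the international pool
Overall: the international pool 1643/4049 = 40.6%, Pool A 1943/5707 = 34.0% → the international pool
Neither sweeps: the international pool wins 2 of 4 groups, Pool A wins 2. The international pool wins overall but not every group — no Simpson reversal.

No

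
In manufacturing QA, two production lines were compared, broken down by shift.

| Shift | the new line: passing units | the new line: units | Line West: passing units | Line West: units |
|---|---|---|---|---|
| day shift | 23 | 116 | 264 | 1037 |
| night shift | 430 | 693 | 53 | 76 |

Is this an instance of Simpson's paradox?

Yes

Day shift: the new line 23/116 = 19.8%, Line West 264/1037 = 25.5% → Line West
Night shift: the new line 430/693 = 62.0%, Line West 53/76 = 69.7% → Line West
Overall: the new line 453/809 = 56.0%, Line West 317/1113 = 28.5% → the new line
Line West wins each shift group but the new line wins overall — the comparison reverses. Line West's units skew toward day shift, which has a lower base rate.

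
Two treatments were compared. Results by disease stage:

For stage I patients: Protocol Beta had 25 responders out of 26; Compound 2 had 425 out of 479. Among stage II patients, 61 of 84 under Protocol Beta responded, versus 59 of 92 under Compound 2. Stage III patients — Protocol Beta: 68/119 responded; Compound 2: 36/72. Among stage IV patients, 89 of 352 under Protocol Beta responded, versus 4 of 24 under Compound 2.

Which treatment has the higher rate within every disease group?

Protocol Beta

Stage I: Protocol Beta 25/26 = 96.2%, Compound 2 425/479 = 88.7% → Protocol Beta
Stage II: Protocol Beta 61/84 = 72.6%, Compound 2 59/92 = 64.1% → Protocol Beta
Stage III: Protocol Beta 68/119 = 57.1%, Compound 2 36/72 = 50.0% → Protocol Beta
Stage IV: Protocol Beta 89/352 = 25.3%, Compound 2 4/24 = 16.7% → Protocol Beta
Protocol Beta has the higher rate in all 4 groups.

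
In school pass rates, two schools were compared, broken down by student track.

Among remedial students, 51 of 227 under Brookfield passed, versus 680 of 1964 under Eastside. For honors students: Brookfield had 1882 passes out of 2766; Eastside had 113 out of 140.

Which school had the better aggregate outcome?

Remedial: Brookfield 51/227 = 22.5%, Eastside 680/1964 = 34.6% → Eastside
Honors: Brookfield 1882/2766 = 68.0%, Eastside 113/140 = 80.7% → Eastside
Overall: Brookfield 1933/2993 = 64.6%, Eastside 793/2104 = 37.7% → Brookfield
(Eastside wins every student group but Brookfield wins overall — Eastside's students skew toward the low-rate remedial group.)

Brookfield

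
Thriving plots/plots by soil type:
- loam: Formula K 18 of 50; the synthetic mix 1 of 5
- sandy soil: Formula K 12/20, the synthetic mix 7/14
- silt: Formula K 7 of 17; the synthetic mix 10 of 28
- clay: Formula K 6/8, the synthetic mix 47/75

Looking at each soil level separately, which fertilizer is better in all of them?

Formula K

Loam: Formula K 18/50 = 36.0%, the synthetic mix 1/5 = 20.0% → Formula K
Sandy soil: Formula K 12/20 = 60.0%, the synthetic mix 7/14 = 50.0% → Formula K
Silt: Formula K 7/17 = 41.2%, the synthetic mix 10/28 = 35.7% → Formula K
Clay: Formula K 6/8 = 75.0%, the synthetic mix 47/75 = 62.7% → Formula K
Formula K has the higher rate in all 4 groups.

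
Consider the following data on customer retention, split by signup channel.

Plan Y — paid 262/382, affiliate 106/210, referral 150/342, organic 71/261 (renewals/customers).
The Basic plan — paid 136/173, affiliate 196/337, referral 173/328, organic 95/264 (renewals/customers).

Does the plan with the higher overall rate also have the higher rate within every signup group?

Yes

Paid: Plan Y 262/382 = 68.6%, the Basic plan 136/173 = 78.6% → the Basic plan
Affiliate: Plan Y 106/210 = 50.5%, the Basic plan 196/337 = 58.2% → the Basic plan
Referral: Plan Y 150/342 = 43.9%, the Basic plan 173/328 = 52.7% → the Basic plan
Organic: Plan Y 71/261 = 27.2%, the Basic plan 95/264 = 36.0% → the Basic plan
Overall: Plan Y 589/1195 = 49.3%, the Basic plan 600/1102 = 54.4% → the Basic plan
The Basic plan wins overall and in every signup group — no reversal.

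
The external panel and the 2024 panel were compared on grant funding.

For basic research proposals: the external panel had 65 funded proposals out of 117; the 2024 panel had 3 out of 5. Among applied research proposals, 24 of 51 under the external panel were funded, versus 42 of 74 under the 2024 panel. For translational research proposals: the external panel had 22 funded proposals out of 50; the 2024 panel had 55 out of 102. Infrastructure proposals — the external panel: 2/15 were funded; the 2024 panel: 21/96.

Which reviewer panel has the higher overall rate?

the external panel

Basic research: the external panel 65/117 = 55.6%, the 2024 panel 3/5 = 60.0% → the 2024 panel
Applied research: the external panel 24/51 = 47.1%, the 2024 panel 42/74 = 56.8% → the 2024 panel
Translational research: the external panel 22/50 = 44.0%, the 2024 panel 55/102 = 53.9% → the 2024 panel
Infrastructure: the external panel 2/15 = 13.3%, the 2024 panel 21/96 = 21.9% → the 2024 panel
Overall: the external panel 113/233 = 48.5%, the 2024 panel 121/277 = 43.7% → the external panel
(The 2024 panel wins every proposal group but the external panel wins overall — the 2024 panel's proposals skew toward the low-rate infrastructure group.)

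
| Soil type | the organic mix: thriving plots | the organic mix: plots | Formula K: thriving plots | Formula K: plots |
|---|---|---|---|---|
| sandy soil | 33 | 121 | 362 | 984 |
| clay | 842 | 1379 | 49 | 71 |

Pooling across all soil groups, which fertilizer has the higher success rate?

the organic mix

Sandy soil: the organic mix 33/121 = 27.3%, Formula K 362/984 = 36.8% → Formula K
Clay: the organic mix 842/1379 = 61.1%, Formula K 49/71 = 69.0% → Formula K
Overall: the organic mix 875/1500 = 58.3%, Formula K 411/1055 = 39.0% → the organic mix
(Formula K wins every soil group but the organic mix wins overall — Formula K's plots skew toward the low-rate sandy soil group.)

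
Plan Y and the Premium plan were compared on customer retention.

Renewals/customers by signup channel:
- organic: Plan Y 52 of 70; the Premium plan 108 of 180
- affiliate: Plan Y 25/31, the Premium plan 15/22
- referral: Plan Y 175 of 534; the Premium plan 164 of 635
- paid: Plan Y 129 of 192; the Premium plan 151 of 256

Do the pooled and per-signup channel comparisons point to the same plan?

Yes

Organic: Plan Y 52/70 = 74.3%, the Premium plan 108/180 = 60.0% → Plan Y
Affiliate: Plan Y 25/31 = 80.6%, the Premium plan 15/22 = 68.2% → Plan Y
Referral: Plan Y 175/534 = 32.8%, the Premium plan 164/635 = 25.8% → Plan Y
Paid: Plan Y 129/192 = 67.2%, the Premium plan 151/256 = 59.0% → Plan Y
Overall: Plan Y 381/827 = 46.1%, the Premium plan 438/1093 = 40.1% → Plan Y
Plan Y wins overall and in every signup group — no reversal.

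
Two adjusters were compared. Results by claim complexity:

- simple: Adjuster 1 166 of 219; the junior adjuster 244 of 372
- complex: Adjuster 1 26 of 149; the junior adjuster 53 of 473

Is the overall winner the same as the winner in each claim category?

Yes

Simple: Adjuster 1 166/219 = 75.8%, the junior adjuster 244/372 = 65.6% → Adjuster 1
Complex: Adjuster 1 26/149 = 17.4%, the junior adjuster 53/473 = 11.2% → Adjuster 1
Overall: Adjuster 1 192/368 = 52.2%, the junior adjuster 297/845 = 35.1% → Adjuster 1
Adjuster 1 wins overall and in every claim group — no reversal.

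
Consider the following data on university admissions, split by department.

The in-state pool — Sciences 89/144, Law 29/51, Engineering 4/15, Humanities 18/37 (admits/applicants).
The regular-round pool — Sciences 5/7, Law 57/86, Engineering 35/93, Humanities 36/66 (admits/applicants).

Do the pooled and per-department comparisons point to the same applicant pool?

Sciences: the in-state pool 89/144 = 61.8%, the regular-round pool 5/7 = 71.4% → the regular-round pool
Law: the in-state pool 29/51 = 56.9%, the regular-round pool 57/86 = 66.3% → the regular-round pool
Engineering: the in-state pool 4/15 = 26.7%, the regular-round pool 35/93 = 37.6% → the regular-round pool
Humanities: the in-state pool 18/37 = 48.6%, the regular-round pool 36/66 = 54.5% → the regular-round pool
Overall: the in-state pool 140/247 = 56.7%, the regular-round pool 133/252 = 52.8% → the in-state pool
The regular-round pool wins each department group but the in-state pool wins overall — the comparison reverses. The regular-round pool's applicants skew toward Engineering, which has a lower base rate.

No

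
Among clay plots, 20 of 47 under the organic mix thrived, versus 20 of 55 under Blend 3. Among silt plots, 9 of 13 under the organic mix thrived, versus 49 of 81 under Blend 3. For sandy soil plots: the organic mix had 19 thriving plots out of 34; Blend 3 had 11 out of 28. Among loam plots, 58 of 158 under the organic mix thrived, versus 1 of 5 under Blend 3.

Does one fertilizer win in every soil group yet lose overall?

Yes

Clay: the organic mix 20/47 = 42.6%, Blend 3 20/55 = 36.4% → the organic mix
Silt: the organic mix 9/13 = 69.2%, Blend 3 49/81 = 60.5% → the organic mix
Sandy soil: the organic mix 19/34 = 55.9%, Blend 3 11/28 = 39.3% → the organic mix
Loam: the organic mix 58/158 = 36.7%, Blend 3 1/5 = 20.0% → the organic mix
Overall: the organic mix 106/252 = 42.1%, Blend 3 81/169 = 47.9% → Blend 3
The organic mix wins each soil group but Blend 3 wins overall — the comparison reverses. The organic mix's plots skew toward loam, which has a lower base rate.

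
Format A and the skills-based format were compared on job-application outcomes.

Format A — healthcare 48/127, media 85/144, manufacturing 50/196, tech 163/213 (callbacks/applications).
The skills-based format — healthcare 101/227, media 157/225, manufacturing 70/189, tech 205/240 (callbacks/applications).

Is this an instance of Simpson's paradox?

Healthcare: Format A 48/127 = 37.8%, the skills-based format 101/227 = 44.5% → the skills-based format
Media: Format A 85/144 = 59.0%, the skills-based format 157/225 = 69.8% → the skills-based format
Manufacturing: Format A 50/196 = 25.5%, the skills-based format 70/189 = 37.0% → the skills-based format
Tech: Format A 163/213 = 76.5%, the skills-based format 205/240 = 85.4% → the skills-based format
Overall: Format A 346/680 = 50.9%, the skills-based format 533/881 = 60.5% → the skills-based format
The skills-based format wins overall and in every industry group — no reversal.

No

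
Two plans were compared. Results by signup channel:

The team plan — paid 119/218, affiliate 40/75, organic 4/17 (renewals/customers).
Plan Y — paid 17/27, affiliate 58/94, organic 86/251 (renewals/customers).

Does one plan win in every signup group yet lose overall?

Paid: the team plan 119/218 = 54.6%, Plan Y 17/27 = 63.0% → Plan Y
Affiliate: the team plan 40/75 = 53.3%, Plan Y 58/94 = 61.7% → Plan Y
Organic: the team plan 4/17 = 23.5%, Plan Y 86/251 = 34.3% → Plan Y
Overall: the team plan 163/310 = 52.6%, Plan Y 161/372 = 43.3% → the team plan
Plan Y wins each signup group but the team plan wins overall — the comparison reverses. Plan Y's customers skew toward organic, which has a lower base rate.

Yes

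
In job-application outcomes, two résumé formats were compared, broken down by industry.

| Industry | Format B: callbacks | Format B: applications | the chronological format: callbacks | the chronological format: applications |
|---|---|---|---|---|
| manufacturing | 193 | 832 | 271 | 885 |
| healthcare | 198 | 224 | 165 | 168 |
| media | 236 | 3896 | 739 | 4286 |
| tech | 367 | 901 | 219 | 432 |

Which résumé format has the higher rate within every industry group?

Manufacturing: Format B 193/832 = 23.2%, the chronological format 271/885 = 30.6% → the chronological format
Healthcare: Format B 198/224 = 88.4%, the chronological format 165/168 = 98.2% → the chronological format
Media: Format B 236/3896 = 6.1%, the chronological format 739/4286 = 17.2% → the chronological format
Tech: Format B 367/901 = 40.7%, the chronological format 219/432 = 50.7% → the chronological format
The chronological format has the higher rate in all 4 groups.

the chronological format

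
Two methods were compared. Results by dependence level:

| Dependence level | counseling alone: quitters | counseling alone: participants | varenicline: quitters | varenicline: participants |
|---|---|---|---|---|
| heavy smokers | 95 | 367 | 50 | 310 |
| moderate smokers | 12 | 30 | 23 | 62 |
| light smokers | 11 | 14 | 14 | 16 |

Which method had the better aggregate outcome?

counseling alone

Heavy smokers: counseling alone 95/367 = 25.9%, varenicline 50/310 = 16.1% → counseling alone
Moderate smokers: counseling alone 12/30 = 40.0%, varenicline 23/62 = 37.1% → counseling alone
Light smokers: counseling alone 11/14 = 78.6%, varenicline 14/16 = 87.5% → varenicline
Overall: counseling alone 118/411 = 28.7%, varenicline 87/388 = 22.4% → counseling alone
(Neither sweeps every dependence group, but counseling alone has the higher pooled rate.)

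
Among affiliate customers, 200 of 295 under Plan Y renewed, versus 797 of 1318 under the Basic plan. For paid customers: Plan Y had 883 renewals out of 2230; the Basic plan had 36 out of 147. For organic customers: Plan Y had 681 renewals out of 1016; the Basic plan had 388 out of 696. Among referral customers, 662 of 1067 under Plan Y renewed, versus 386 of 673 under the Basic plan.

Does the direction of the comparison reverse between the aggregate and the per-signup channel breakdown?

Yes

Affiliate: Plan Y 200/295 = 67.8%, the Basic plan 797/1318 = 60.5% → Plan Y
Paid: Plan Y 883/2230 = 39.6%, the Basic plan 36/147 = 24.5% → Plan Y
Organic: Plan Y 681/1016 = 67.0%, the Basic plan 388/696 = 55.7% → Plan Y
Referral: Plan Y 662/1067 = 62.0%, the Basic plan 386/673 = 57.4% → Plan Y
Overall: Plan Y 2426/4608 = 52.6%, the Basic plan 1607/2834 = 56.7% → the Basic plan
Plan Y wins each signup group but the Basic plan wins overall — the comparison reverses. Plan Y's customers skew toward paid, which has a lower base rate.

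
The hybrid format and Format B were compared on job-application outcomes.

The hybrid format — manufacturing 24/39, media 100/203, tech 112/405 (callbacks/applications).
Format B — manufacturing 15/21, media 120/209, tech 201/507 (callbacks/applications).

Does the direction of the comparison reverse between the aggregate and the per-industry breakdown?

No

Manufacturing: the hybrid format 24/39 = 61.5%, Format B 15/21 = 71.4% → Format B
Media: the hybrid format 100/203 = 49.3%, Format B 120/209 = 57.4% → Format B
Tech: the hybrid format 112/405 = 27.7%, Format B 201/507 = 39.6% → Format B
Overall: the hybrid format 236/647 = 36.5%, Format B 336/737 = 45.6% → Format B
Format B wins overall and in every industry group — no reversal.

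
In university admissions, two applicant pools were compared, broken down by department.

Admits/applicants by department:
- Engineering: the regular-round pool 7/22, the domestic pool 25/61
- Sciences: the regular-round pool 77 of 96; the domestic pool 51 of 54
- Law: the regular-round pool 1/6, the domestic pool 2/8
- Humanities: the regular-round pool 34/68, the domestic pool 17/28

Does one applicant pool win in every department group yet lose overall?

Engineering: the regular-round pool 7/22 = 31.8%, the domestic pool 25/61 = 41.0% → the domestic pool
Sciences: the regular-round pool 77/96 = 80.2%, the domestic pool 51/54 = 94.4% → the domestic pool
Law: the regular-round pool 1/6 = 16.7%, the domestic pool 2/8 = 25.0% → the domestic pool
Humanities: the regular-round pool 34/68 = 50.0%, the domestic pool 17/28 = 60.7% → the domestic pool
Overall: the regular-round pool 119/192 = 62.0%, the domestic pool 95/151 = 62.9% → the domestic pool
The domestic pool wins overall and in every department group — no reversal.

No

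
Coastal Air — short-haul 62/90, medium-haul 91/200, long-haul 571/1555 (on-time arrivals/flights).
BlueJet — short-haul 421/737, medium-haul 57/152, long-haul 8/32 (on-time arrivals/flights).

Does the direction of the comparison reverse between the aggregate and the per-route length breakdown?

Yes

Short-haul: Coastal Air 62/90 = 68.9%, BlueJet 421/737 = 57.1% → Coastal Air
Medium-haul: Coastal Air 91/200 = 45.5%, BlueJet 57/152 = 37.5% → Coastal Air
Long-haul: Coastal Air 571/1555 = 36.7%, BlueJet 8/32 = 25.0% → Coastal Air
Overall: Coastal Air 724/1845 = 39.2%, BlueJet 486/921 = 52.8% → BlueJet
Coastal Air wins each route group but BlueJet wins overall — the comparison reverses. Coastal Air's flights skew toward long-haul, which has a lower base rate.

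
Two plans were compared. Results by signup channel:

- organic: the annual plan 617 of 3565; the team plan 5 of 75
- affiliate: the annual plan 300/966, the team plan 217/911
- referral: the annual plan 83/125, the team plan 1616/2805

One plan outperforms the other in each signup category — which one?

Organic: the annual plan 617/3565 = 17.3%, the team plan 5/75 = 6.7% → the annual plan
Affiliate: the annual plan 300/966 = 31.1%, the team plan 217/911 = 23.8% → the annual plan
Referral: the annual plan 83/125 = 66.4%, the team plan 1616/2805 = 57.6% → the annual plan
The annual plan has the higher rate in all 3 groups.

the annual plan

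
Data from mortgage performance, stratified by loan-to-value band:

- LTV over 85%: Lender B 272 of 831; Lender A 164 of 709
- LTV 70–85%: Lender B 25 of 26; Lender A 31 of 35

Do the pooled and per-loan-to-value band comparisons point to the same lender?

LTV over 85%: Lender B 272/831 = 32.7%, Lender A 164/709 = 23.1% → Lender B
LTV 70–85%: Lender B 25/26 = 96.2%, Lender A 31/35 = 88.6% → Lender B
Overall: Lender B 297/857 = 34.7%, Lender A 195/744 = 26.2% → Lender B
Lender B wins overall and in every loan-to-value group — no reversal.

Yes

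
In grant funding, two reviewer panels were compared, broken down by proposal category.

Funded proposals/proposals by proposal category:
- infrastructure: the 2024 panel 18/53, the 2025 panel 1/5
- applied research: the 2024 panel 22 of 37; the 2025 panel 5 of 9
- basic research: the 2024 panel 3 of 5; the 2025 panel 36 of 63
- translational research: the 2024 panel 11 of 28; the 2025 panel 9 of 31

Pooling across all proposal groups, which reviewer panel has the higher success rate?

Infrastructure: the 2024 panel 18/53 = 34.0%, the 2025 panel 1/5 = 20.0% → the 2024 panel
Applied research: the 2024 panel 22/37 = 59.5%, the 2025 panel 5/9 = 55.6% → the 2024 panel
Basic research: the 2024 panel 3/5 = 60.0%, the 2025 panel 36/63 = 57.1% → the 2024 panel
Translational research: the 2024 panel 11/28 = 39.3%, the 2025 panel 9/31 = 29.0% → the 2024 panel
Overall: the 2024 panel 54/123 = 43.9%, the 2025 panel 51/108 = 47.2% → the 2025 panel
(The 2024 panel wins every proposal group but the 2025 panel wins overall — the 2024 panel's proposals skew toward the low-rate infrastructure group.)

the 2025 panel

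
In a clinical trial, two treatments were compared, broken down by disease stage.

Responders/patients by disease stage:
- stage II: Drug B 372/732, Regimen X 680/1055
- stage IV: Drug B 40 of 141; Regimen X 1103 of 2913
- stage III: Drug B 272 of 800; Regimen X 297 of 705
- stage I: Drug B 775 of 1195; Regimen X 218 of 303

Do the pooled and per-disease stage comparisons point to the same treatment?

Stage II: Drug B 372/732 = 50.8%, Regimen X 680/1055 = 64.5% → Regimen X
Stage IV: Drug B 40/141 = 28.4%, Regimen X 1103/2913 = 37.9% → Regimen X
Stage III: Drug B 272/800 = 34.0%, Regimen X 297/705 = 42.1% → Regimen X
Stage I: Drug B 775/1195 = 64.9%, Regimen X 218/303 = 71.9% → Regimen X
Overall: Drug B 1459/2868 = 50.9%, Regimen X 2298/4976 = 46.2% → Drug B
Regimen X wins each disease group but Drug B wins overall — the comparison reverses. Regimen X's patients skew toward stage IV, which has a lower base rate.

No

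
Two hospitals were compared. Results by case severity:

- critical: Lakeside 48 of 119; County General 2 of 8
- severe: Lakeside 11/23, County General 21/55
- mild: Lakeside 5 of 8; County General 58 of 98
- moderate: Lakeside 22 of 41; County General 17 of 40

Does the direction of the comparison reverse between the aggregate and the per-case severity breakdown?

Yes

Critical: Lakeside 48/119 = 40.3%, County General 2/8 = 25.0% → Lakeside
Severe: Lakeside 11/23 = 47.8%, County General 21/55 = 38.2% → Lakeside
Mild: Lakeside 5/8 = 62.5%, County General 58/98 = 59.2% → Lakeside
Moderate: Lakeside 22/41 = 53.7%, County General 17/40 = 42.5% → Lakeside
Overall: Lakeside 86/191 = 45.0%, County General 98/201 = 48.8% → County General
Lakeside wins each case group but County General wins overall — the comparison reverses. Lakeside's patients skew toward critical, which has a lower base rate.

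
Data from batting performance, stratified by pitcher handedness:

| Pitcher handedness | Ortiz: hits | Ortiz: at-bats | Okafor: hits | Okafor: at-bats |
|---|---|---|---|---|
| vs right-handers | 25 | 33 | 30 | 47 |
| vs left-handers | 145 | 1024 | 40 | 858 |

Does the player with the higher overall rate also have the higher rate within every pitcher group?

Vs right-handers: Ortiz 25/33 = 75.8%, Okafor 30/47 = 63.8% → Ortiz
Vs left-handers: Ortiz 145/1024 = 14.2%, Okafor 40/858 = 4.7% → Ortiz
Overall: Ortiz 170/1057 = 16.1%, Okafor 70/905 = 7.7% → Ortiz
Ortiz wins overall and in every pitcher group — no reversal.

Yes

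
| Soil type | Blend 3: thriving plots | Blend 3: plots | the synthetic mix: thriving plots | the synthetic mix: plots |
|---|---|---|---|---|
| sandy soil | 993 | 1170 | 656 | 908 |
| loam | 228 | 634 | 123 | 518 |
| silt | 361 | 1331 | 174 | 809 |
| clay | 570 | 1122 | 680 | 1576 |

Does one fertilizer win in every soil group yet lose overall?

Sandy soil: Blend 3 993/1170 = 84.9%, the synthetic mix 656/908 = 72.2% → Blend 3
Loam: Blend 3 228/634 = 36.0%, the synthetic mix 123/518 = 23.7% → Blend 3
Silt: Blend 3 361/1331 = 27.1%, the synthetic mix 174/809 = 21.5% → Blend 3
Clay: Blend 3 570/1122 = 50.8%, the synthetic mix 680/1576 = 43.1% → Blend 3
Overall: Blend 3 2152/4257 = 50.6%, the synthetic mix 1633/3811 = 42.8% → Blend 3
Blend 3 wins overall and in every soil group — no reversal.

No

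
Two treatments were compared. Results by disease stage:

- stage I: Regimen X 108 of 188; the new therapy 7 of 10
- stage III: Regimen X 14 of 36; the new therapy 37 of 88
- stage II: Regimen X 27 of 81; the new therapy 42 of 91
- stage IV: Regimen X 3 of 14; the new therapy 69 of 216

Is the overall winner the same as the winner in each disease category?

No

Stage I: Regimen X 108/188 = 57.4%, the new therapy 7/10 = 70.0% → the new therapy
Stage III: Regimen X 14/36 = 38.9%, the new therapy 37/88 = 42.0% → the new therapy
Stage II: Regimen X 27/81 = 33.3%, the new therapy 42/91 = 46.2% → the new therapy
Stage IV: Regimen X 3/14 = 21.4%, the new therapy 69/216 = 31.9% → the new therapy
Overall: Regimen X 152/319 = 47.6%, the new therapy 155/405 = 38.3% → Regimen X
The new therapy wins each disease group but Regimen X wins overall — the comparison reverses. The new therapy's patients skew toward stage IV, which has a lower base rate.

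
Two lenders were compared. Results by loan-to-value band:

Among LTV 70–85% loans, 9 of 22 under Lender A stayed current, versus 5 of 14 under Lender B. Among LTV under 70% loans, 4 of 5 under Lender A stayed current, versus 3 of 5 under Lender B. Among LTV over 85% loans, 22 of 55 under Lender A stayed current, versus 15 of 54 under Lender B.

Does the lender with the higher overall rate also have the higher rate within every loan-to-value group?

LTV 70–85%: Lender A 9/22 = 40.9%, Lender B 5/14 = 35.7% → Lender A
LTV under 70%: Lender A 4/5 = 80.0%, Lender B 3/5 = 60.0% → Lender A
LTV over 85%: Lender A 22/55 = 40.0%, Lender B 15/54 = 27.8% → Lender A
Overall: Lender A 35/82 = 42.7%, Lender B 23/73 = 31.5% → Lender A
Lender A wins overall and in every loan-to-value group — no reversal.

Yes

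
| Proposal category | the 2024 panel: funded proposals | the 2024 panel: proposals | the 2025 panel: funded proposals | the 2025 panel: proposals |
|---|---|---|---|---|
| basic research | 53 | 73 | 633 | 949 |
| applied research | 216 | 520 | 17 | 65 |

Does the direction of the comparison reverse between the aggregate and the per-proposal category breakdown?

Basic research: the 2024 panel 53/73 = 72.6%, the 2025 panel 633/949 = 66.7% → the 2024 panel
Applied research: the 2024 panel 216/520 = 41.5%, the 2025 panel 17/65 = 26.2% → the 2024 panel
Overall: the 2024 panel 269/593 = 45.4%, the 2025 panel 650/1014 = 64.1% → the 2025 panel
The 2024 panel wins each proposal group but the 2025 panel wins overall — the comparison reverses. The 2024 panel's proposals skew toward applied research, which has a lower base rate.

Yes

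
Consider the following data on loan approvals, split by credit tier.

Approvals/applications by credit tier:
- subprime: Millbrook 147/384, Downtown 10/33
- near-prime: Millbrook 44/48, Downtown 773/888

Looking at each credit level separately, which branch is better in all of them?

Millbrook

Subprime: Millbrook 147/384 = 38.3%, Downtown 10/33 = 30.3% → Millbrook
Near-prime: Millbrook 44/48 = 91.7%, Downtown 773/888 = 87.0% → Millbrook
Millbrook has the higher rate in both groups.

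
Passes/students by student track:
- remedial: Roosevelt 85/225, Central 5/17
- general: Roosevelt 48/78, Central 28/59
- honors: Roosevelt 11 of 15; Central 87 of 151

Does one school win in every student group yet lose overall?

Yes

Remedial: Roosevelt 85/225 = 37.8%, Central 5/17 = 29.4% → Roosevelt
General: Roosevelt 48/78 = 61.5%, Central 28/59 = 47.5% → Roosevelt
Honors: Roosevelt 11/15 = 73.3%, Central 87/151 = 57.6% → Roosevelt
Overall: Roosevelt 144/318 = 45.3%, Central 120/227 = 52.9% → Central
Roosevelt wins each student group but Central wins overall — the comparison reverses. Roosevelt's students skew toward remedial, which has a lower base rate.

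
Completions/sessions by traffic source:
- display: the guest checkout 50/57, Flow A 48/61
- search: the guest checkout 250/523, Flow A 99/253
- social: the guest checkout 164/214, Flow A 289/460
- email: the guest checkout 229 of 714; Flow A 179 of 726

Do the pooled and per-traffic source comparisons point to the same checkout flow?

Display: the guest checkout 50/57 = 87.7%, Flow A 48/61 = 78.7% → the guest checkout
Search: the guest checkout 250/523 = 47.8%, Flow A 99/253 = 39.1% → the guest checkout
Social: the guest checkout 164/214 = 76.6%, Flow A 289/460 = 62.8% → the guest checkout
Email: the guest checkout 229/714 = 32.1%, Flow A 179/726 = 24.7% → the guest checkout
Overall: the guest checkout 693/1508 = 46.0%, Flow A 615/1500 = 41.0% → the guest checkout
The guest checkout wins overall and in every traffic group — no reversal.

Yes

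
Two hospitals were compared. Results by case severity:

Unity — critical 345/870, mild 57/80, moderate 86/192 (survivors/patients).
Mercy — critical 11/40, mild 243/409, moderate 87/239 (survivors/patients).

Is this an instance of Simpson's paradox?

Yes

Critical: Unity 345/870 = 39.7%, Mercy 11/40 = 27.5% → Unity
Mild: Unity 57/80 = 71.2%, Mercy 243/409 = 59.4% → Unity
Moderate: Unity 86/192 = 44.8%, Mercy 87/239 = 36.4% → Unity
Overall: Unity 488/1142 = 42.7%, Mercy 341/688 = 49.6% → Mercy
Unity wins each case group but Mercy wins overall — the comparison reverses. Unity's patients skew toward critical, which has a lower base rate.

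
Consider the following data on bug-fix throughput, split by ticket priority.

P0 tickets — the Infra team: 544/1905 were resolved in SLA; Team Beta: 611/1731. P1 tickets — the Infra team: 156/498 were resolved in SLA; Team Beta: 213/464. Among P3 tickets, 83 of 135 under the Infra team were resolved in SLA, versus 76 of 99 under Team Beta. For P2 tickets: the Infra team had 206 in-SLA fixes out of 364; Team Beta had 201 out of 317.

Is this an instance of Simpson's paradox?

No

P0: the Infra team 544/1905 = 28.6%, Team Beta 611/1731 = 35.3% → Team Beta
P1: the Infra team 156/498 = 31.3%, Team Beta 213/464 = 45.9% → Team Beta
P3: the Infra team 83/135 = 61.5%, Team Beta 76/99 = 76.8% → Team Beta
P2: the Infra team 206/364 = 56.6%, Team Beta 201/317 = 63.4% → Team Beta
Overall: the Infra team 989/2902 = 34.1%, Team Beta 1101/2611 = 42.2% → Team Beta
Team Beta wins overall and in every ticket group — no reversal.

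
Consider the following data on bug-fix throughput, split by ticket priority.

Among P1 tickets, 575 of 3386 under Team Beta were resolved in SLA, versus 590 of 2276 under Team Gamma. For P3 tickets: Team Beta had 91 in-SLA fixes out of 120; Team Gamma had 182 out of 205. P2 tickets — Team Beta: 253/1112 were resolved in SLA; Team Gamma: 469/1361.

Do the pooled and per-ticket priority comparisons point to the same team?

Yes

P1: Team Beta 575/3386 = 17.0%, Team Gamma 590/2276 = 25.9% → Team Gamma
P3: Team Beta 91/120 = 75.8%, Team Gamma 182/205 = 88.8% → Team Gamma
P2: Team Beta 253/1112 = 22.8%, Team Gamma 469/1361 = 34.5% → Team Gamma
Overall: Team Beta 919/4618 = 19.9%, Team Gamma 1241/3842 = 32.3% → Team Gamma
Team Gamma wins overall and in every ticket group — no reversal.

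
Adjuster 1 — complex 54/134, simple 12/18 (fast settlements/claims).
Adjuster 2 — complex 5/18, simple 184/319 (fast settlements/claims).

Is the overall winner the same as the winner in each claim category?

Complex: Adjuster 1 54/134 = 40.3%, Adjuster 2 5/18 = 27.8% → Adjuster 1
Simple: Adjuster 1 12/18 = 66.7%, Adjuster 2 184/319 = 57.7% → Adjuster 1
Overall: Adjuster 1 66/152 = 43.4%, Adjuster 2 189/337 = 56.1% → Adjuster 2
Adjuster 1 wins each claim group but Adjuster 2 wins overall — the comparison reverses. Adjuster 1's claims skew toward complex, which has a lower base rate.

No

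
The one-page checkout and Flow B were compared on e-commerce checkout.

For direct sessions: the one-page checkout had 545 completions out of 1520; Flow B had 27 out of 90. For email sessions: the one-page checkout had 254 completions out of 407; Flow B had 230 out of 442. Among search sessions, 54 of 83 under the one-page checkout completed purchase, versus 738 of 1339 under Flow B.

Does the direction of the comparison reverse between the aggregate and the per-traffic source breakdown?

Yes

Direct: the one-page checkout 545/1520 = 35.9%, Flow B 27/90 = 30.0% → the one-page checkout
Email: the one-page checkout 254/407 = 62.4%, Flow B 230/442 = 52.0% → the one-page checkout
Search: the one-page checkout 54/83 = 65.1%, Flow B 738/1339 = 55.1% → the one-page checkout
Overall: the one-page checkout 853/2010 = 42.4%, Flow B 995/1871 = 53.2% → Flow B
The one-page checkout wins each traffic group but Flow B wins overall — the comparison reverses. The one-page checkout's sessions skew toward direct, which has a lower base rate.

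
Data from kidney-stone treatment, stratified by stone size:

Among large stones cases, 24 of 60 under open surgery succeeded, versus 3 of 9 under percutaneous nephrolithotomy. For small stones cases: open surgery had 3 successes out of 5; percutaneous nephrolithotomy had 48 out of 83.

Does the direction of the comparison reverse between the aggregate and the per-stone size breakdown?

Yes

Large stones: open surgery 24/60 = 40.0%, percutaneous nephrolithotomy 3/9 = 33.3% → open surgery
Small stones: open surgery 3/5 = 60.0%, percutaneous nephrolithotomy 48/83 = 57.8% → open surgery
Overall: open surgery 27/65 = 41.5%, percutaneous nephrolithotomy 51/92 = 55.4% → percutaneous nephrolithotomy
Open surgery wins each stone group but percutaneous nephrolithotomy wins overall — the comparison reverses. Open surgery's cases skew toward large stones, which has a lower base rate.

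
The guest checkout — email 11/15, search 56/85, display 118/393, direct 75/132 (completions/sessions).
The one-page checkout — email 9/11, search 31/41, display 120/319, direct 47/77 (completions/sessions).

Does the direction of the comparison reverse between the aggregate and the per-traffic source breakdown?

No

Email: the guest checkout 11/15 = 73.3%, the one-page checkout 9/11 = 81.8% → the one-page checkout
Search: the guest checkout 56/85 = 65.9%, the one-page checkout 31/41 = 75.6% → the one-page checkout
Display: the guest checkout 118/393 = 30.0%, the one-page checkout 120/319 = 37.6% → the one-page checkout
Direct: the guest checkout 75/132 = 56.8%, the one-page checkout 47/77 = 61.0% → the one-page checkout
Overall: the guest checkout 260/625 = 41.6%, the one-page checkout 207/448 = 46.2% → the one-page checkout
The one-page checkout wins overall and in every traffic group — no reversal.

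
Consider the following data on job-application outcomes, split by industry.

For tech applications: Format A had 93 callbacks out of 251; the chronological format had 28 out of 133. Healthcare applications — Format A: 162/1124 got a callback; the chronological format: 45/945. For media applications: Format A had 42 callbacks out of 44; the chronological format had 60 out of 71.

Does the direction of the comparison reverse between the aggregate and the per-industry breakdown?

No

Tech: Format A 93/251 = 37.1%, the chronological format 28/133 = 21.1% → Format A
Healthcare: Format A 162/1124 = 14.4%, the chronological format 45/945 = 4.8% → Format A
Media: Format A 42/44 = 95.5%, the chronological format 60/71 = 84.5% → Format A
Overall: Format A 297/1419 = 20.9%, the chronological format 133/1149 = 11.6% → Format A
Format A wins overall and in every industry group — no reversal.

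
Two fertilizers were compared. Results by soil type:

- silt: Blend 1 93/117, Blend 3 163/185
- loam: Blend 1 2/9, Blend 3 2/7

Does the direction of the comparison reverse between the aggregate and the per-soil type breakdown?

No

Silt: Blend 1 93/117 = 79.5%, Blend 3 163/185 = 88.1% → Blend 3
Loam: Blend 1 2/9 = 22.2%, Blend 3 2/7 = 28.6% → Blend 3
Overall: Blend 1 95/126 = 75.4%, Blend 3 165/192 = 85.9% → Blend 3
Blend 3 wins overall and in every soil group — no reversal.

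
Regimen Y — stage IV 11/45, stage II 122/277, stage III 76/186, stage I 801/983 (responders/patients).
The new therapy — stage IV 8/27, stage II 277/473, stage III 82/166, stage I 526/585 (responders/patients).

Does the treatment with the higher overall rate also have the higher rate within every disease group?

Stage IV: Regimen Y 11/45 = 24.4%, the new therapy 8/27 = 29.6% → the new therapy
Stage II: Regimen Y 122/277 = 44.0%, the new therapy 277/473 = 58.6% → the new therapy
Stage III: Regimen Y 76/186 = 40.9%, the new therapy 82/166 = 49.4% → the new therapy
Stage I: Regimen Y 801/983 = 81.5%, the new therapy 526/585 = 89.9% → the new therapy
Overall: Regimen Y 1010/1491 = 67.7%, the new therapy 893/1251 = 71.4% → the new therapy
The new therapy wins overall and in every disease group — no reversal.

Yes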